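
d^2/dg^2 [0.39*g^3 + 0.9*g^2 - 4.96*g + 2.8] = 2.34*g + 1.8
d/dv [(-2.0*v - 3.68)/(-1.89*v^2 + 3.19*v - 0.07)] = (-3.78*v^2 - 13.9104*v + 11.8792)/(3.5721*v^4 - 12.0582*v^3 + 10.4407*v^2 - 0.4466*v + 0.0049)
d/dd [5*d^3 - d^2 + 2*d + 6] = 15*d^2 - 2*d + 2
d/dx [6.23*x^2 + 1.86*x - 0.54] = 12.46*x + 1.86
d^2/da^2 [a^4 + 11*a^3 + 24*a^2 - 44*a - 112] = 12*a^2 + 66*a + 48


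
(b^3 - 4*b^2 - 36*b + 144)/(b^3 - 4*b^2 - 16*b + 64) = (b^2 - 36)/(b^2 - 16)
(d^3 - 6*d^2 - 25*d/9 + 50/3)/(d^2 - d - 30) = (d^2 - 25/9)/(d + 5)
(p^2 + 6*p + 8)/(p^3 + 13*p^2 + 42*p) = (p^2 + 6*p + 8)/(p*(p^2 + 13*p + 42))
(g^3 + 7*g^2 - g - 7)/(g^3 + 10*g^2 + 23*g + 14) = (g - 1)/(g + 2)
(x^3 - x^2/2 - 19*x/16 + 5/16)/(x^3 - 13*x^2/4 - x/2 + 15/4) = (x - 1/4)/(x - 3)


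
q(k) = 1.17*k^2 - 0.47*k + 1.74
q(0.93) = 2.31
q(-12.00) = 175.86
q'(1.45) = 2.92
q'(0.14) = -0.14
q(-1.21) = 4.02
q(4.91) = 27.64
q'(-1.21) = -3.30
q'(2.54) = 5.47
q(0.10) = 1.70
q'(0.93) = 1.71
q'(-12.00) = -28.55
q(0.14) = 1.70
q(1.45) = 3.52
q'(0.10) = -0.24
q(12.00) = 164.58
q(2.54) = 8.09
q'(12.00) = 27.61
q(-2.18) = 8.32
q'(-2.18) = -5.57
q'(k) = 2.34*k - 0.47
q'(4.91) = 11.02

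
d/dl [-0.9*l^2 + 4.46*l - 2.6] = 4.46 - 1.8*l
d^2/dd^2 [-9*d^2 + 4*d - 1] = -18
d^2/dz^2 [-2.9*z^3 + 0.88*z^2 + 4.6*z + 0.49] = 1.76 - 17.4*z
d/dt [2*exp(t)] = 2*exp(t)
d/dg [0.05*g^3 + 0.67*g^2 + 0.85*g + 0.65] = 0.15*g^2 + 1.34*g + 0.85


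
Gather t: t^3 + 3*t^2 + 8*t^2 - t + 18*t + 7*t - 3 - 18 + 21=t^3 + 11*t^2 + 24*t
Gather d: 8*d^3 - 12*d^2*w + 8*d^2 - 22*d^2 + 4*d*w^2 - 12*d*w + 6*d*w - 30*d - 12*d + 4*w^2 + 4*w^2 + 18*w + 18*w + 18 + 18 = 8*d^3 + d^2*(-12*w - 14) + d*(4*w^2 - 6*w - 42) + 8*w^2 + 36*w + 36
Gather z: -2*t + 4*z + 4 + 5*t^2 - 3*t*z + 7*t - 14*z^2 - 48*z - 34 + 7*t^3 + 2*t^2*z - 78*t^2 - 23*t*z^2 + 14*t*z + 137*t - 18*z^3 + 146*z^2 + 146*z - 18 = 7*t^3 - 73*t^2 + 142*t - 18*z^3 + z^2*(132 - 23*t) + z*(2*t^2 + 11*t + 102) - 48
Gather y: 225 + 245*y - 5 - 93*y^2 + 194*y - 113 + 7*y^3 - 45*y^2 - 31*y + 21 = 7*y^3 - 138*y^2 + 408*y + 128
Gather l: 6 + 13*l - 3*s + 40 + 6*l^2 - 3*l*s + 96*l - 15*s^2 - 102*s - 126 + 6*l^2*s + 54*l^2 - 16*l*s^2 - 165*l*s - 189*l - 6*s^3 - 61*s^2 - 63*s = l^2*(6*s + 60) + l*(-16*s^2 - 168*s - 80) - 6*s^3 - 76*s^2 - 168*s - 80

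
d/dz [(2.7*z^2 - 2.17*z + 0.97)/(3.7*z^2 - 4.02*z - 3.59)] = (-2.825*z^2 - 26.564*z + 11.6897)/(13.69*z^4 - 29.748*z^3 - 10.4056*z^2 + 28.8636*z + 12.8881)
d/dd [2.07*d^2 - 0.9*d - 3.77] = 4.14*d - 0.9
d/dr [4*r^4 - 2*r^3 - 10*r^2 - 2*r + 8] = 16*r^3 - 6*r^2 - 20*r - 2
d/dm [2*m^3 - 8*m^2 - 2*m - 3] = 6*m^2 - 16*m - 2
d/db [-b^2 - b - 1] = -2*b - 1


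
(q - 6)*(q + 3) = q^2 - 3*q - 18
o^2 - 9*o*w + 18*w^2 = (o - 6*w)*(o - 3*w)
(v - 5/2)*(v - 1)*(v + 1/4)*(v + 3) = v^4 - v^3/4 - 65*v^2/8 + 11*v/2 + 15/8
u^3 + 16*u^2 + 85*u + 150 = (u + 5)^2*(u + 6)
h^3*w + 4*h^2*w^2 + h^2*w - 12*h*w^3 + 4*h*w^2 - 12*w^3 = (h - 2*w)*(h + 6*w)*(h*w + w)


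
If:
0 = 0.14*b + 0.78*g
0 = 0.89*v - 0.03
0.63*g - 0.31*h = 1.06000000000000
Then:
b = -2.74149659863946*h - 9.37414965986395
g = 0.492063492063492*h + 1.68253968253968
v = 0.03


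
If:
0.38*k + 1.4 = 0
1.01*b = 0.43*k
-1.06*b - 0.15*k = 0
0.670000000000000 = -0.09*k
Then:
No Solution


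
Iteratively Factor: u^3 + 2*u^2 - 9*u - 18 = (u - 3)*(u^2 + 5*u + 6) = (u - 3)*(u + 3)*(u + 2)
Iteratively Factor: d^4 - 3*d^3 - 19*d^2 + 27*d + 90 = (d - 5)*(d^3 + 2*d^2 - 9*d - 18) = (d - 5)*(d + 2)*(d^2 - 9) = (d - 5)*(d + 2)*(d + 3)*(d - 3)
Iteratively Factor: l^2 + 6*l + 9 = (l + 3)*(l + 3)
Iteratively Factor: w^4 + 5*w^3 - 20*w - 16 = (w - 2)*(w^3 + 7*w^2 + 14*w + 8) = (w - 2)*(w + 4)*(w^2 + 3*w + 2) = (w - 2)*(w + 2)*(w + 4)*(w + 1)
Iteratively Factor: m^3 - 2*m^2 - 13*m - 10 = (m + 2)*(m^2 - 4*m - 5) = (m + 1)*(m + 2)*(m - 5)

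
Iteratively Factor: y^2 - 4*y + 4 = (y - 2)*(y - 2)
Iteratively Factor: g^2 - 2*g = (g - 2)*(g)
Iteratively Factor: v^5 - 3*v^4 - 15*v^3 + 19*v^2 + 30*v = (v - 5)*(v^4 + 2*v^3 - 5*v^2 - 6*v) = v*(v - 5)*(v^3 + 2*v^2 - 5*v - 6) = v*(v - 5)*(v + 3)*(v^2 - v - 2) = v*(v - 5)*(v - 2)*(v + 3)*(v + 1)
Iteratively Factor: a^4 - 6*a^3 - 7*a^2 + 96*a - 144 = (a - 3)*(a^3 - 3*a^2 - 16*a + 48) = (a - 4)*(a - 3)*(a^2 + a - 12) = (a - 4)*(a - 3)*(a + 4)*(a - 3)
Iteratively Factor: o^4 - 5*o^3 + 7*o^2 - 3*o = (o)*(o^3 - 5*o^2 + 7*o - 3) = o*(o - 1)*(o^2 - 4*o + 3) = o*(o - 1)^2*(o - 3)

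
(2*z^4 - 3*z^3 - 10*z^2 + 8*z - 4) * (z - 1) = 2*z^5 - 5*z^4 - 7*z^3 + 18*z^2 - 12*z + 4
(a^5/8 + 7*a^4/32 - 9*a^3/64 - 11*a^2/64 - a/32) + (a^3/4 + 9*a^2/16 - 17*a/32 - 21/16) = a^5/8 + 7*a^4/32 + 7*a^3/64 + 25*a^2/64 - 9*a/16 - 21/16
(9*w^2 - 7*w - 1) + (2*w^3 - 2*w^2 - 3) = 2*w^3 + 7*w^2 - 7*w - 4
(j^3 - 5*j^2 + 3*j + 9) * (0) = 0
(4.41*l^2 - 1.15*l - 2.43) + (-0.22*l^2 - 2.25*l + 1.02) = 4.19*l^2 - 3.4*l - 1.41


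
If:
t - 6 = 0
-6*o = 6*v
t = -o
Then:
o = -6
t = 6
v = 6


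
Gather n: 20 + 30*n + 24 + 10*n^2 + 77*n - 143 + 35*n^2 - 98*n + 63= 45*n^2 + 9*n - 36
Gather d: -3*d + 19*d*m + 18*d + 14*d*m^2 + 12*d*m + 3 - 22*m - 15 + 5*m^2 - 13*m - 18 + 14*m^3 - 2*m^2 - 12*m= d*(14*m^2 + 31*m + 15) + 14*m^3 + 3*m^2 - 47*m - 30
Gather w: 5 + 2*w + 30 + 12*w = 14*w + 35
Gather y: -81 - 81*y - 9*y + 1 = -90*y - 80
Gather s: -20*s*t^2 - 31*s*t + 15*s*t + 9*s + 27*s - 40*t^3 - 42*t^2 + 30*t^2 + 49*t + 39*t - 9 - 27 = s*(-20*t^2 - 16*t + 36) - 40*t^3 - 12*t^2 + 88*t - 36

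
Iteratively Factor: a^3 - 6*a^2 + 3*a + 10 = (a - 2)*(a^2 - 4*a - 5) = (a - 2)*(a + 1)*(a - 5)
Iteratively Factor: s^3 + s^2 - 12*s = (s - 3)*(s^2 + 4*s) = s*(s - 3)*(s + 4)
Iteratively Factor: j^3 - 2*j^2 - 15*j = (j - 5)*(j^2 + 3*j) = (j - 5)*(j + 3)*(j)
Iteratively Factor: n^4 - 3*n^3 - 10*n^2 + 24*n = (n + 3)*(n^3 - 6*n^2 + 8*n) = (n - 2)*(n + 3)*(n^2 - 4*n) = n*(n - 2)*(n + 3)*(n - 4)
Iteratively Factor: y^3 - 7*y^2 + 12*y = (y - 3)*(y^2 - 4*y) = y*(y - 3)*(y - 4)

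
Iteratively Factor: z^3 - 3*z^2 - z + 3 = (z - 3)*(z^2 - 1) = (z - 3)*(z + 1)*(z - 1)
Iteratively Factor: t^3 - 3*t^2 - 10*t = (t + 2)*(t^2 - 5*t) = t*(t + 2)*(t - 5)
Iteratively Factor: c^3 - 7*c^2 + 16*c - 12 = (c - 2)*(c^2 - 5*c + 6) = (c - 3)*(c - 2)*(c - 2)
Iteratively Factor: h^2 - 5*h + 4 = (h - 1)*(h - 4)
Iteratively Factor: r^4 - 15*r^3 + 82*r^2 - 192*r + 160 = (r - 2)*(r^3 - 13*r^2 + 56*r - 80) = (r - 4)*(r - 2)*(r^2 - 9*r + 20) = (r - 5)*(r - 4)*(r - 2)*(r - 4)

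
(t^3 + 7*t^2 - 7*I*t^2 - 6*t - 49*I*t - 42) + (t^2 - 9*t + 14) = t^3 + 8*t^2 - 7*I*t^2 - 15*t - 49*I*t - 28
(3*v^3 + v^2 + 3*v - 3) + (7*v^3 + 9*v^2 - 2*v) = 10*v^3 + 10*v^2 + v - 3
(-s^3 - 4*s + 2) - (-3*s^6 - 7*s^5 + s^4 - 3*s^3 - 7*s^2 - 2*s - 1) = 3*s^6 + 7*s^5 - s^4 + 2*s^3 + 7*s^2 - 2*s + 3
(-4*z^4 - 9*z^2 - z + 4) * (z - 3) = -4*z^5 + 12*z^4 - 9*z^3 + 26*z^2 + 7*z - 12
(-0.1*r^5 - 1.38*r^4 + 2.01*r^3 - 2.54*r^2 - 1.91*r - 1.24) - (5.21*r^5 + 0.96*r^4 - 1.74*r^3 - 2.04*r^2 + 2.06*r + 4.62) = -5.31*r^5 - 2.34*r^4 + 3.75*r^3 - 0.5*r^2 - 3.97*r - 5.86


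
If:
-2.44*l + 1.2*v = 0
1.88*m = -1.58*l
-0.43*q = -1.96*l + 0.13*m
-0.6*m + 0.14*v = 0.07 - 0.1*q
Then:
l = 0.06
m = -0.05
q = 0.27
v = 0.11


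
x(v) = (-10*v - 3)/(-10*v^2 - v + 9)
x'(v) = (-10*v - 3)*(20*v + 1)/(-10*v^2 - v + 9)^2 - 10/(-10*v^2 - v + 9) = (100*v^2 + 10*v - (10*v + 3)*(20*v + 1) - 90)/(10*v^2 + v - 9)^2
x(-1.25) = -1.77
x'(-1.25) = -6.03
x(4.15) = 0.27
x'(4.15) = -0.07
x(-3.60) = -0.28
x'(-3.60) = -0.09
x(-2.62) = -0.41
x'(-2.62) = -0.19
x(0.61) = -1.95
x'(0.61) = -7.65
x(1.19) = 2.35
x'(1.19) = -7.59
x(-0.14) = -0.18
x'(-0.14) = -1.08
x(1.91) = 0.75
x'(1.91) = -0.66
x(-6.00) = -0.17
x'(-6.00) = -0.03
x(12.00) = 0.09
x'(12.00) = -0.00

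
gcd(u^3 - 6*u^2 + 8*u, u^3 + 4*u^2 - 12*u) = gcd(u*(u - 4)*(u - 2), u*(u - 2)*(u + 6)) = u^2 - 2*u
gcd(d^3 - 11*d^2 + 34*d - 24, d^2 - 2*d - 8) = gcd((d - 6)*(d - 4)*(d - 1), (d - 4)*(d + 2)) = d - 4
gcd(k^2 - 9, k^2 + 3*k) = k + 3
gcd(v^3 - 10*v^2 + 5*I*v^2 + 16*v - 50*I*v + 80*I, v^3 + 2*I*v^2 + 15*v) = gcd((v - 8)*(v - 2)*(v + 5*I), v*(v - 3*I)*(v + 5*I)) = v + 5*I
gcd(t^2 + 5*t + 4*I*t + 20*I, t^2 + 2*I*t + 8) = t + 4*I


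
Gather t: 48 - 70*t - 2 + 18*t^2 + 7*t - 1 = 18*t^2 - 63*t + 45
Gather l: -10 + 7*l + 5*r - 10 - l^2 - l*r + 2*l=-l^2 + l*(9 - r) + 5*r - 20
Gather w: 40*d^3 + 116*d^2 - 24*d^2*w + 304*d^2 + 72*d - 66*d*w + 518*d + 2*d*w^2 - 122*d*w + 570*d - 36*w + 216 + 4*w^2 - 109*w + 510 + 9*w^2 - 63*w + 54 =40*d^3 + 420*d^2 + 1160*d + w^2*(2*d + 13) + w*(-24*d^2 - 188*d - 208) + 780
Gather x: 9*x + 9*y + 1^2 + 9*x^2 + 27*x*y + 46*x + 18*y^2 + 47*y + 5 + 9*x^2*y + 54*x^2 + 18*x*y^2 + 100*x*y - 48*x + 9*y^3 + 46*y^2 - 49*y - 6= x^2*(9*y + 63) + x*(18*y^2 + 127*y + 7) + 9*y^3 + 64*y^2 + 7*y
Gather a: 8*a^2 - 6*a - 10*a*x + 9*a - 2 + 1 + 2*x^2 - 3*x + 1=8*a^2 + a*(3 - 10*x) + 2*x^2 - 3*x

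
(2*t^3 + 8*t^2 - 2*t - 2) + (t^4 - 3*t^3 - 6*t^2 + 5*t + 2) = t^4 - t^3 + 2*t^2 + 3*t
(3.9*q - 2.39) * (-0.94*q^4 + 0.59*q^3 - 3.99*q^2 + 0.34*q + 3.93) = -3.666*q^5 + 4.5476*q^4 - 16.9711*q^3 + 10.8621*q^2 + 14.5144*q - 9.3927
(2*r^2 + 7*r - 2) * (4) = 8*r^2 + 28*r - 8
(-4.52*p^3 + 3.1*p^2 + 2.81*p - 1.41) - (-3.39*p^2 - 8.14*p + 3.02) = -4.52*p^3 + 6.49*p^2 + 10.95*p - 4.43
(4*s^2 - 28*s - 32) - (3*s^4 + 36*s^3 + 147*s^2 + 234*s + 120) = -3*s^4 - 36*s^3 - 143*s^2 - 262*s - 152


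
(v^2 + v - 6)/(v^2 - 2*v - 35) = (-v^2 - v + 6)/(-v^2 + 2*v + 35)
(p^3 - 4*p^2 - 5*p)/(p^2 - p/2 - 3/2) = 2*p*(p - 5)/(2*p - 3)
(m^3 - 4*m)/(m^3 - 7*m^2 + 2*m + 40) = m*(m - 2)/(m^2 - 9*m + 20)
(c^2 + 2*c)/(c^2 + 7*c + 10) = c/(c + 5)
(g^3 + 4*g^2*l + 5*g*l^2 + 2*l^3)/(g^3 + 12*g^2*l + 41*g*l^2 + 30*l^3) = (g^2 + 3*g*l + 2*l^2)/(g^2 + 11*g*l + 30*l^2)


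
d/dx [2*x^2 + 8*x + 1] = 4*x + 8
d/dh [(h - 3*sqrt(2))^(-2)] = -2/(h - 3*sqrt(2))^3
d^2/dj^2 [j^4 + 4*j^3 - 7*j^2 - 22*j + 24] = 12*j^2 + 24*j - 14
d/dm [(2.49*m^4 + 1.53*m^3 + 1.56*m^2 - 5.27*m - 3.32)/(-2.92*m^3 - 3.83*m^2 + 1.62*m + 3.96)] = (-7.2708*m^6 - 19.0734*m^5 + 10.7967*m^4 + 13.622*m^3 - 28.5637*m^2 - 13.076*m - 15.4908)/(8.5264*m^6 + 22.3672*m^5 + 5.2081*m^4 - 35.5356*m^3 - 27.7092*m^2 + 12.8304*m + 15.6816)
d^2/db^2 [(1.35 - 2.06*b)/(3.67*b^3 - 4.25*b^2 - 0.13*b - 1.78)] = (-166.475604*b^5 + 410.98128*b^4 - 413.289152*b^3 - 19.044132*b^2 + 150.89271*b - 19.426502)/(49.430863*b^9 - 171.728475*b^8 + 193.615254*b^7 - 136.523501*b^6 + 159.722994*b^5 - 91.573797*b^4 + 28.981187*b^3 - 40.487346*b^2 - 1.235676*b - 5.639752)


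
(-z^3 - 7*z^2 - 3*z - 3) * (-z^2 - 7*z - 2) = z^5 + 14*z^4 + 54*z^3 + 38*z^2 + 27*z + 6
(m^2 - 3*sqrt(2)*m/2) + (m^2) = 2*m^2 - 3*sqrt(2)*m/2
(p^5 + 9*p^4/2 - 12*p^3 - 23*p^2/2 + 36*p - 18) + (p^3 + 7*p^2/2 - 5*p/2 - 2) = p^5 + 9*p^4/2 - 11*p^3 - 8*p^2 + 67*p/2 - 20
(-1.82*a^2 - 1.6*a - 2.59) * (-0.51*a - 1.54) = 0.9282*a^3 + 3.6188*a^2 + 3.7849*a + 3.9886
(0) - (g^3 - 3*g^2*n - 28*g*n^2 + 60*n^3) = -g^3 + 3*g^2*n + 28*g*n^2 - 60*n^3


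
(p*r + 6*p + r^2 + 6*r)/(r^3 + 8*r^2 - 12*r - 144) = (p + r)/(r^2 + 2*r - 24)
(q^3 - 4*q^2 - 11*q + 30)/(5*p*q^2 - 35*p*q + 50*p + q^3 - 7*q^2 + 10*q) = (q + 3)/(5*p + q)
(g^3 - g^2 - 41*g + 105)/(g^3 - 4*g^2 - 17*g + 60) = (g + 7)/(g + 4)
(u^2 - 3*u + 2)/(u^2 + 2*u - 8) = (u - 1)/(u + 4)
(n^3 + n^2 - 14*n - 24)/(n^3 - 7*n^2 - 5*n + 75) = (n^2 - 2*n - 8)/(n^2 - 10*n + 25)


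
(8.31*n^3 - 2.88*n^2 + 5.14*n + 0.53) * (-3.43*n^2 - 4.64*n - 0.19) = -28.5033*n^5 - 28.68*n^4 - 5.8459*n^3 - 25.1203*n^2 - 3.4358*n - 0.1007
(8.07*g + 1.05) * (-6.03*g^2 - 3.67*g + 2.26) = -48.6621*g^3 - 35.9484*g^2 + 14.3847*g + 2.373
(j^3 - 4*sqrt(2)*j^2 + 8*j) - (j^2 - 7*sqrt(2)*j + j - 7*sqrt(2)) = j^3 - 4*sqrt(2)*j^2 - j^2 + 7*j + 7*sqrt(2)*j + 7*sqrt(2)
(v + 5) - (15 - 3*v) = 4*v - 10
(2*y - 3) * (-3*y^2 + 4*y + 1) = -6*y^3 + 17*y^2 - 10*y - 3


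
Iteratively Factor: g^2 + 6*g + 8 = (g + 4)*(g + 2)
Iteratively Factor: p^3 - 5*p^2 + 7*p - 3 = (p - 1)*(p^2 - 4*p + 3) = (p - 1)^2*(p - 3)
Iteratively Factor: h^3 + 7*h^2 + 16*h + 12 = (h + 2)*(h^2 + 5*h + 6) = (h + 2)*(h + 3)*(h + 2)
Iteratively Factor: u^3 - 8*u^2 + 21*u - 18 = (u - 3)*(u^2 - 5*u + 6) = (u - 3)^2*(u - 2)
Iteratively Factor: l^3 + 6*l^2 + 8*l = (l + 2)*(l^2 + 4*l) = l*(l + 2)*(l + 4)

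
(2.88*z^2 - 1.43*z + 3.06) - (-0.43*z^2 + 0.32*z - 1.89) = 3.31*z^2 - 1.75*z + 4.95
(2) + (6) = 8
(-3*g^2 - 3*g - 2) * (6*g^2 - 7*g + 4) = -18*g^4 + 3*g^3 - 3*g^2 + 2*g - 8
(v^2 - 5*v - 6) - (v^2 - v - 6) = -4*v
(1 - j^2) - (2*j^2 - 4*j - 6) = -3*j^2 + 4*j + 7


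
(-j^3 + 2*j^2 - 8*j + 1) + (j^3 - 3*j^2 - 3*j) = -j^2 - 11*j + 1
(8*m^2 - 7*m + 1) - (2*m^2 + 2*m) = 6*m^2 - 9*m + 1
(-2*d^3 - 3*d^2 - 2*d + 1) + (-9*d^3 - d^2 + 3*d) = -11*d^3 - 4*d^2 + d + 1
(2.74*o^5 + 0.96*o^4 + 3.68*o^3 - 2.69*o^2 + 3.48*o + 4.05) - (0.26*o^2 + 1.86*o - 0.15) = 2.74*o^5 + 0.96*o^4 + 3.68*o^3 - 2.95*o^2 + 1.62*o + 4.2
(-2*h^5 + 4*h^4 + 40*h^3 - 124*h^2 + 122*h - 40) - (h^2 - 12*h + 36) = -2*h^5 + 4*h^4 + 40*h^3 - 125*h^2 + 134*h - 76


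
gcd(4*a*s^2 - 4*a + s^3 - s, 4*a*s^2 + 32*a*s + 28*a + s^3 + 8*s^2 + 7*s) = 4*a*s + 4*a + s^2 + s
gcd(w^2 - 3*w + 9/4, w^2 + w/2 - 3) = w - 3/2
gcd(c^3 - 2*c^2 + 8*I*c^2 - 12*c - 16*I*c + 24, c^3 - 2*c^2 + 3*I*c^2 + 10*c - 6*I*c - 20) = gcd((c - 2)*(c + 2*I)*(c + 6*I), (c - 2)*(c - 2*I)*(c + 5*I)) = c - 2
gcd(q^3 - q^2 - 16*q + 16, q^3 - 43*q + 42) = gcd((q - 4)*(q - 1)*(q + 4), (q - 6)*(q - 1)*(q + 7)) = q - 1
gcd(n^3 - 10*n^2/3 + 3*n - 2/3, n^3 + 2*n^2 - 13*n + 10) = n^2 - 3*n + 2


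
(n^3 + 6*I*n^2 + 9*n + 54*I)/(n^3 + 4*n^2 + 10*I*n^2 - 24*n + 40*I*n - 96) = (n^2 + 9)/(n^2 + 4*n*(1 + I) + 16*I)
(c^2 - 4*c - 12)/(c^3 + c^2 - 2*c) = (c - 6)/(c*(c - 1))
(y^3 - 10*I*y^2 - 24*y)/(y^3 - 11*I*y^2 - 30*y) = (y - 4*I)/(y - 5*I)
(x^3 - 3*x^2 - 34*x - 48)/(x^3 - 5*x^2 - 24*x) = (x + 2)/x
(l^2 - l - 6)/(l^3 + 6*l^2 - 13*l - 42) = 1/(l + 7)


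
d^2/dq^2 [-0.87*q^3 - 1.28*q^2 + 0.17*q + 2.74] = -5.22*q - 2.56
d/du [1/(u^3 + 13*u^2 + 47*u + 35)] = (-3*u^2 - 26*u - 47)/(u^3 + 13*u^2 + 47*u + 35)^2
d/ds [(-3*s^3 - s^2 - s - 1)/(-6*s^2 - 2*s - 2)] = s*(9*s^3 + 6*s^2 + 7*s - 4)/(2*(9*s^4 + 6*s^3 + 7*s^2 + 2*s + 1))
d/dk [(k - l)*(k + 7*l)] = 2*k + 6*l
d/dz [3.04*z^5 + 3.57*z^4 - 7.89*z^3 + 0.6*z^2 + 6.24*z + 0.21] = 15.2*z^4 + 14.28*z^3 - 23.67*z^2 + 1.2*z + 6.24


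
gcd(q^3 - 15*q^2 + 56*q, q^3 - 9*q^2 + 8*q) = q^2 - 8*q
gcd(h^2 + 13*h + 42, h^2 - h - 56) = h + 7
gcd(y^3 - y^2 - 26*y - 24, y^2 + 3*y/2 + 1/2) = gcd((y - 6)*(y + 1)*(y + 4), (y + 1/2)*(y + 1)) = y + 1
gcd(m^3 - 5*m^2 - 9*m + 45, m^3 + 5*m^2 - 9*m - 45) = m^2 - 9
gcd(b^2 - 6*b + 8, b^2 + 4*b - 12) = b - 2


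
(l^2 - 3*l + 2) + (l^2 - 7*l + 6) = 2*l^2 - 10*l + 8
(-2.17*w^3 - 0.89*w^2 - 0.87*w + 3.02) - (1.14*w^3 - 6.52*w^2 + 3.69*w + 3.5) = -3.31*w^3 + 5.63*w^2 - 4.56*w - 0.48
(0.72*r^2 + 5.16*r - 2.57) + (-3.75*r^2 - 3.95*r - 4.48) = -3.03*r^2 + 1.21*r - 7.05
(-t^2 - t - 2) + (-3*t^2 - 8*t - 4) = -4*t^2 - 9*t - 6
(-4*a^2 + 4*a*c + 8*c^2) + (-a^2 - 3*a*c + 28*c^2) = -5*a^2 + a*c + 36*c^2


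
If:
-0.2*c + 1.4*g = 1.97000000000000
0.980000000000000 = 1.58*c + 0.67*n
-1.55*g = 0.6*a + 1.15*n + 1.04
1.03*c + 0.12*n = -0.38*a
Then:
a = -2.94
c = 1.26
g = 1.59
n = -1.51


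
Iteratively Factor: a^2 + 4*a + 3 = (a + 1)*(a + 3)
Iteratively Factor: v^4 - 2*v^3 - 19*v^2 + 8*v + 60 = (v - 5)*(v^3 + 3*v^2 - 4*v - 12) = (v - 5)*(v - 2)*(v^2 + 5*v + 6) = (v - 5)*(v - 2)*(v + 3)*(v + 2)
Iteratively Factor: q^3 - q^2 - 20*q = (q + 4)*(q^2 - 5*q) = q*(q + 4)*(q - 5)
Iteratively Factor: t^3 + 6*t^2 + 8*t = (t + 2)*(t^2 + 4*t) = t*(t + 2)*(t + 4)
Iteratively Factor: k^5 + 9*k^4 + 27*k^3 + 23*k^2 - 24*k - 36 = (k - 1)*(k^4 + 10*k^3 + 37*k^2 + 60*k + 36) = (k - 1)*(k + 3)*(k^3 + 7*k^2 + 16*k + 12) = (k - 1)*(k + 2)*(k + 3)*(k^2 + 5*k + 6) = (k - 1)*(k + 2)^2*(k + 3)*(k + 3)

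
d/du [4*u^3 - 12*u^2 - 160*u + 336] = 12*u^2 - 24*u - 160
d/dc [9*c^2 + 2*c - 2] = 18*c + 2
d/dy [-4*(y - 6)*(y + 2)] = 16 - 8*y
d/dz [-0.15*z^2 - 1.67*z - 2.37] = -0.3*z - 1.67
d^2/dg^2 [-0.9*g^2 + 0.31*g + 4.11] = -1.80000000000000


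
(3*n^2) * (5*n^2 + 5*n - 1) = 15*n^4 + 15*n^3 - 3*n^2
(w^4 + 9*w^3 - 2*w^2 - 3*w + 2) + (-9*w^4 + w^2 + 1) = -8*w^4 + 9*w^3 - w^2 - 3*w + 3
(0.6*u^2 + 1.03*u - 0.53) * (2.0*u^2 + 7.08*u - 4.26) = 1.2*u^4 + 6.308*u^3 + 3.6764*u^2 - 8.1402*u + 2.2578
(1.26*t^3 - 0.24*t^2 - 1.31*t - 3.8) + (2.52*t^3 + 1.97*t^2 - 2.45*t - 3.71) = 3.78*t^3 + 1.73*t^2 - 3.76*t - 7.51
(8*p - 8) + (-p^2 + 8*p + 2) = -p^2 + 16*p - 6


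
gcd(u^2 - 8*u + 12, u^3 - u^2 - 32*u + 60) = u - 2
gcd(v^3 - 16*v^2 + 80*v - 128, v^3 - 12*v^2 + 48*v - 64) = v^2 - 8*v + 16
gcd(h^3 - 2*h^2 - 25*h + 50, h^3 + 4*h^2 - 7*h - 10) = h^2 + 3*h - 10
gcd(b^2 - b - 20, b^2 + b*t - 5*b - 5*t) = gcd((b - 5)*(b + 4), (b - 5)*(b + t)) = b - 5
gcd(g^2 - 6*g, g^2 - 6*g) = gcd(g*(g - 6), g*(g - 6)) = g^2 - 6*g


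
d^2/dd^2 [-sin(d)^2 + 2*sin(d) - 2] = -2*sin(d) - 2*cos(2*d)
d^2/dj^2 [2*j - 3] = 0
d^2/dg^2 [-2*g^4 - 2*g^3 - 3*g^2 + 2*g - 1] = -24*g^2 - 12*g - 6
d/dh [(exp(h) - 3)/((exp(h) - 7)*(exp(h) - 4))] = (-exp(2*h) + 6*exp(h) - 5)*exp(h)/(exp(4*h) - 22*exp(3*h) + 177*exp(2*h) - 616*exp(h) + 784)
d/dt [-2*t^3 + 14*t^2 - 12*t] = -6*t^2 + 28*t - 12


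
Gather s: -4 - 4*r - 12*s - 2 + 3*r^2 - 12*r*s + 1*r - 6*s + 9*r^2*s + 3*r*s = 3*r^2 - 3*r + s*(9*r^2 - 9*r - 18) - 6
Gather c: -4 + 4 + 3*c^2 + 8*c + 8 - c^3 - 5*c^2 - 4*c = -c^3 - 2*c^2 + 4*c + 8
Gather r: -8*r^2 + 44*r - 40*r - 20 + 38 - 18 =-8*r^2 + 4*r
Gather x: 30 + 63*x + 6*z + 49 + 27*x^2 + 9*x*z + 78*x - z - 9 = 27*x^2 + x*(9*z + 141) + 5*z + 70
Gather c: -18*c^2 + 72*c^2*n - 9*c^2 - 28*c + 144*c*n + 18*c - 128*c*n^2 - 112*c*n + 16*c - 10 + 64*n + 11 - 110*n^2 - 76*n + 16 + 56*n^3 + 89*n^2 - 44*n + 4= c^2*(72*n - 27) + c*(-128*n^2 + 32*n + 6) + 56*n^3 - 21*n^2 - 56*n + 21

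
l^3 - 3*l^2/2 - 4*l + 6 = (l - 2)*(l - 3/2)*(l + 2)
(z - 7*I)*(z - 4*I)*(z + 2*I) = z^3 - 9*I*z^2 - 6*z - 56*I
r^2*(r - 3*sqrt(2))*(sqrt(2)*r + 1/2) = sqrt(2)*r^4 - 11*r^3/2 - 3*sqrt(2)*r^2/2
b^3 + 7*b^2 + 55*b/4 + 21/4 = (b + 1/2)*(b + 3)*(b + 7/2)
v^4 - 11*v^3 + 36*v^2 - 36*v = v*(v - 6)*(v - 3)*(v - 2)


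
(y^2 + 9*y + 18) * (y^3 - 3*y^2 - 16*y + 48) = y^5 + 6*y^4 - 25*y^3 - 150*y^2 + 144*y + 864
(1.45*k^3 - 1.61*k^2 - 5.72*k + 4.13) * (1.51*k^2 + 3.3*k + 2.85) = 2.1895*k^5 + 2.3539*k^4 - 9.8177*k^3 - 17.2282*k^2 - 2.673*k + 11.7705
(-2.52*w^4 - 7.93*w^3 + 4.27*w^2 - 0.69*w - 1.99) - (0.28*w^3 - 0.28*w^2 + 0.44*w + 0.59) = -2.52*w^4 - 8.21*w^3 + 4.55*w^2 - 1.13*w - 2.58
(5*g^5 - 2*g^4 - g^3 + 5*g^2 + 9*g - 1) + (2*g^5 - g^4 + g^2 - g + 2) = 7*g^5 - 3*g^4 - g^3 + 6*g^2 + 8*g + 1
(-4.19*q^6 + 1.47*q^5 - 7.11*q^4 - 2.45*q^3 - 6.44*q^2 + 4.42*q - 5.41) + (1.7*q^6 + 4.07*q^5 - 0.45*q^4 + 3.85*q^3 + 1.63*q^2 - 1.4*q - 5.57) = -2.49*q^6 + 5.54*q^5 - 7.56*q^4 + 1.4*q^3 - 4.81*q^2 + 3.02*q - 10.98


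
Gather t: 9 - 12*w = 9 - 12*w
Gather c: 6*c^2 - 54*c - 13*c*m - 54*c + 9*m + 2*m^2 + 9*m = 6*c^2 + c*(-13*m - 108) + 2*m^2 + 18*m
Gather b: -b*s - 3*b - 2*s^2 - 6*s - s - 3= b*(-s - 3) - 2*s^2 - 7*s - 3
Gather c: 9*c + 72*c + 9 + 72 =81*c + 81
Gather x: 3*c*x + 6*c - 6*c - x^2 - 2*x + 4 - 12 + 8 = -x^2 + x*(3*c - 2)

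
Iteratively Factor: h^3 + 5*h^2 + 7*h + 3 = (h + 1)*(h^2 + 4*h + 3) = (h + 1)^2*(h + 3)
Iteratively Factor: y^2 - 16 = (y + 4)*(y - 4)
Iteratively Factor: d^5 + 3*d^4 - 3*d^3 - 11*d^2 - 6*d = (d + 1)*(d^4 + 2*d^3 - 5*d^2 - 6*d) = (d + 1)*(d + 3)*(d^3 - d^2 - 2*d) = d*(d + 1)*(d + 3)*(d^2 - d - 2) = d*(d + 1)^2*(d + 3)*(d - 2)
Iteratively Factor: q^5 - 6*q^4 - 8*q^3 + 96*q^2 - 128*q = (q)*(q^4 - 6*q^3 - 8*q^2 + 96*q - 128) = q*(q - 2)*(q^3 - 4*q^2 - 16*q + 64) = q*(q - 4)*(q - 2)*(q^2 - 16) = q*(q - 4)*(q - 2)*(q + 4)*(q - 4)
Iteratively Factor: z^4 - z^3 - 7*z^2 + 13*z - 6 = (z + 3)*(z^3 - 4*z^2 + 5*z - 2) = (z - 1)*(z + 3)*(z^2 - 3*z + 2) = (z - 1)^2*(z + 3)*(z - 2)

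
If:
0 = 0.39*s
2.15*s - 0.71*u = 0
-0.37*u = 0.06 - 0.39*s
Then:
No Solution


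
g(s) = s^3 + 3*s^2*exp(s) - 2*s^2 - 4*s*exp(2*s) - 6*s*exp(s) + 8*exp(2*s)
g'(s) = 3*s^2*exp(s) + 3*s^2 - 8*s*exp(2*s) - 4*s + 12*exp(2*s) - 6*exp(s)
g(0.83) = 17.13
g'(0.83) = 17.92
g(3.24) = -2913.01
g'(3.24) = -8405.98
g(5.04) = -282972.18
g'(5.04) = -664842.53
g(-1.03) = 1.67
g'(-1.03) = 8.88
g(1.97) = 4.78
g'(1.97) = -149.11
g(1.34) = 27.19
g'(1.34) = 16.35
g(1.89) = 14.76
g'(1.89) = -102.33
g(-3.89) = -87.71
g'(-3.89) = 61.78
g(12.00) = -1059506292028.83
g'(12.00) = -2225016924981.71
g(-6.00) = -287.64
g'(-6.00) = 132.25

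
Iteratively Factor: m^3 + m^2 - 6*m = (m - 2)*(m^2 + 3*m) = (m - 2)*(m + 3)*(m)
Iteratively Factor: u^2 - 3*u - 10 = (u - 5)*(u + 2)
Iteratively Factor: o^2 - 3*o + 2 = (o - 1)*(o - 2)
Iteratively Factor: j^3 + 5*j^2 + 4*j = (j)*(j^2 + 5*j + 4) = j*(j + 4)*(j + 1)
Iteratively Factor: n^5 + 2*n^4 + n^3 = (n)*(n^4 + 2*n^3 + n^2) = n^2*(n^3 + 2*n^2 + n) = n^3*(n^2 + 2*n + 1) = n^3*(n + 1)*(n + 1)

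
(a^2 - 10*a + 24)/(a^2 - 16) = (a - 6)/(a + 4)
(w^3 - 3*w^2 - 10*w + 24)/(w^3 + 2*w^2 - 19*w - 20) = (w^2 + w - 6)/(w^2 + 6*w + 5)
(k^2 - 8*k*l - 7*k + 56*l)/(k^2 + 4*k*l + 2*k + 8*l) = (k^2 - 8*k*l - 7*k + 56*l)/(k^2 + 4*k*l + 2*k + 8*l)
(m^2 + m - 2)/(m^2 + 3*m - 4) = (m + 2)/(m + 4)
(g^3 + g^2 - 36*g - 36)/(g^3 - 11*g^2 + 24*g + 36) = (g + 6)/(g - 6)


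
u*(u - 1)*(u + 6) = u^3 + 5*u^2 - 6*u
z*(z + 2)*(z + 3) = z^3 + 5*z^2 + 6*z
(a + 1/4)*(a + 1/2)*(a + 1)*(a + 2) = a^4 + 15*a^3/4 + 35*a^2/8 + 15*a/8 + 1/4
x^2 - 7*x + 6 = (x - 6)*(x - 1)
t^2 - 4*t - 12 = (t - 6)*(t + 2)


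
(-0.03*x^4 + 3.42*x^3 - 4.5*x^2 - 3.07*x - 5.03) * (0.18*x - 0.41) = -0.0054*x^5 + 0.6279*x^4 - 2.2122*x^3 + 1.2924*x^2 + 0.3533*x + 2.0623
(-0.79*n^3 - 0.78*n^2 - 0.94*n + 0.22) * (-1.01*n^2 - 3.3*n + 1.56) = 0.7979*n^5 + 3.3948*n^4 + 2.291*n^3 + 1.663*n^2 - 2.1924*n + 0.3432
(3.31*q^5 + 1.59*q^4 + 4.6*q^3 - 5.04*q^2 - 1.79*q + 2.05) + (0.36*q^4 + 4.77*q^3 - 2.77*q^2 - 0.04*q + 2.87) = 3.31*q^5 + 1.95*q^4 + 9.37*q^3 - 7.81*q^2 - 1.83*q + 4.92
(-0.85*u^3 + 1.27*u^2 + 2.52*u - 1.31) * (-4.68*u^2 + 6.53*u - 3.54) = 3.978*u^5 - 11.4941*u^4 - 0.491499999999998*u^3 + 18.0906*u^2 - 17.4751*u + 4.6374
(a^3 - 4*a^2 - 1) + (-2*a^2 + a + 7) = a^3 - 6*a^2 + a + 6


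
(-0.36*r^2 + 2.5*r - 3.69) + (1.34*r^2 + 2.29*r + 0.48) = 0.98*r^2 + 4.79*r - 3.21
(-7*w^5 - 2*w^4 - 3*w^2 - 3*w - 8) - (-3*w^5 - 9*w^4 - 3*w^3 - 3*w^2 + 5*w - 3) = -4*w^5 + 7*w^4 + 3*w^3 - 8*w - 5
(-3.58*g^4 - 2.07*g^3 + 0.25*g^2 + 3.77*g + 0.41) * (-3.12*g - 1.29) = 11.1696*g^5 + 11.0766*g^4 + 1.8903*g^3 - 12.0849*g^2 - 6.1425*g - 0.5289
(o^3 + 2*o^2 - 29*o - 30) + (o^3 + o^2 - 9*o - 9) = 2*o^3 + 3*o^2 - 38*o - 39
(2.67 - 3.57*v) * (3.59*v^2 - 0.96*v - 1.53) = -12.8163*v^3 + 13.0125*v^2 + 2.8989*v - 4.0851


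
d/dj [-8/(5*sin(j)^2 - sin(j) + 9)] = 8*(10*sin(j) - 1)*cos(j)/(5*sin(j)^2 - sin(j) + 9)^2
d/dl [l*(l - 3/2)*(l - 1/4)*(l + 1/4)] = 4*l^3 - 9*l^2/2 - l/8 + 3/32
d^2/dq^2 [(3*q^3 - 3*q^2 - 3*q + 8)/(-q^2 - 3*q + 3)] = 84*(-q^3 + 2*q^2 - 3*q - 1)/(q^6 + 9*q^5 + 18*q^4 - 27*q^3 - 54*q^2 + 81*q - 27)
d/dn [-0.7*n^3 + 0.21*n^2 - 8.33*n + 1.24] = -2.1*n^2 + 0.42*n - 8.33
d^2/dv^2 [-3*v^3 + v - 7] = -18*v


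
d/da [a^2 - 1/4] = 2*a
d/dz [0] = 0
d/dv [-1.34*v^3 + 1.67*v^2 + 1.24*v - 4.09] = -4.02*v^2 + 3.34*v + 1.24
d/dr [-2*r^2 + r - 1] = 1 - 4*r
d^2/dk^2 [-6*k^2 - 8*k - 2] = -12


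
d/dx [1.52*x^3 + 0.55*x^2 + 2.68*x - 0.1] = 4.56*x^2 + 1.1*x + 2.68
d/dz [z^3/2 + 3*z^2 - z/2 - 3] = 3*z^2/2 + 6*z - 1/2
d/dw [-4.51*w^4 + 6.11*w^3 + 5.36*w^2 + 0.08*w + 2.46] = -18.04*w^3 + 18.33*w^2 + 10.72*w + 0.08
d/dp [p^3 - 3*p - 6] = 3*p^2 - 3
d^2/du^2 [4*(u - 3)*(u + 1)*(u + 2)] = 24*u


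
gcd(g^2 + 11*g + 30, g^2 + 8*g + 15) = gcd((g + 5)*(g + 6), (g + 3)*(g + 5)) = g + 5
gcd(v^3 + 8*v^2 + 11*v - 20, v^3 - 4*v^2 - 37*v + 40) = v^2 + 4*v - 5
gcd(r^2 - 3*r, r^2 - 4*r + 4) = 1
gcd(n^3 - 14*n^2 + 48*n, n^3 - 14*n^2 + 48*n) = n^3 - 14*n^2 + 48*n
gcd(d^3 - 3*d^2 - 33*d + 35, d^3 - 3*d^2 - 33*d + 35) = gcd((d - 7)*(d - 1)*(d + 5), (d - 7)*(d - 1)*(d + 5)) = d^3 - 3*d^2 - 33*d + 35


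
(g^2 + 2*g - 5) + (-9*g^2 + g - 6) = -8*g^2 + 3*g - 11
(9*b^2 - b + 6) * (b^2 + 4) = 9*b^4 - b^3 + 42*b^2 - 4*b + 24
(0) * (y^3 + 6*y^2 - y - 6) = 0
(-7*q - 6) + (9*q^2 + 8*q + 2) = 9*q^2 + q - 4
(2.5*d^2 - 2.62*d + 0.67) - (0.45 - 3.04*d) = 2.5*d^2 + 0.42*d + 0.22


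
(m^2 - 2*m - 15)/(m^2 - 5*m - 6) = (-m^2 + 2*m + 15)/(-m^2 + 5*m + 6)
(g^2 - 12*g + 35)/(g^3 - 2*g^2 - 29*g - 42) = (g - 5)/(g^2 + 5*g + 6)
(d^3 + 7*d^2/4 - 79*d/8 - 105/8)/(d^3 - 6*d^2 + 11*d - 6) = (8*d^2 + 38*d + 35)/(8*(d^2 - 3*d + 2))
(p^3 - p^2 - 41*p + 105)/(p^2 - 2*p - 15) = (p^2 + 4*p - 21)/(p + 3)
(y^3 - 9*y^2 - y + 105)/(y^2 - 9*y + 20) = (y^2 - 4*y - 21)/(y - 4)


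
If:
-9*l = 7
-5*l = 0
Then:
No Solution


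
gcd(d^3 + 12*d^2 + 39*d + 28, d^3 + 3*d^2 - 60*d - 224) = d^2 + 11*d + 28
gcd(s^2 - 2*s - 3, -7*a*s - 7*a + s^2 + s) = s + 1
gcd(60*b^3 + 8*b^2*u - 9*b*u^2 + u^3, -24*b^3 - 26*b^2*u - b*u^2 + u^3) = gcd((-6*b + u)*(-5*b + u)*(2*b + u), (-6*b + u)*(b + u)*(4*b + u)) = -6*b + u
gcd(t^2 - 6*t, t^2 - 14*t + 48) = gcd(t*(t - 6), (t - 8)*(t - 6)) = t - 6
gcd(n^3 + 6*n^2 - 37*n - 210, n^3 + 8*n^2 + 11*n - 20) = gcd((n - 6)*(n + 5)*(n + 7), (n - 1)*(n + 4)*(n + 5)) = n + 5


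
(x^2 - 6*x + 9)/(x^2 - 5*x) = (x^2 - 6*x + 9)/(x*(x - 5))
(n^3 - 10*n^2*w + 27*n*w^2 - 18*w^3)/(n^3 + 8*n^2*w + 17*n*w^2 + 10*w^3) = (n^3 - 10*n^2*w + 27*n*w^2 - 18*w^3)/(n^3 + 8*n^2*w + 17*n*w^2 + 10*w^3)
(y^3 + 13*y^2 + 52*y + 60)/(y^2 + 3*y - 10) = (y^2 + 8*y + 12)/(y - 2)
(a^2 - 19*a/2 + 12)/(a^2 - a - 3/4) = 2*(a - 8)/(2*a + 1)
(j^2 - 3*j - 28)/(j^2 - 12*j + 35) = (j + 4)/(j - 5)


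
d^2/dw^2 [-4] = 0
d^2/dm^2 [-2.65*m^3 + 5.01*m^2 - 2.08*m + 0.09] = 10.02 - 15.9*m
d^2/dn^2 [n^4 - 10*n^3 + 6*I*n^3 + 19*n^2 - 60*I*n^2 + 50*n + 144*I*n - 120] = 12*n^2 + n*(-60 + 36*I) + 38 - 120*I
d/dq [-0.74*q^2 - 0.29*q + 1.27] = -1.48*q - 0.29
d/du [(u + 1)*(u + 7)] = 2*u + 8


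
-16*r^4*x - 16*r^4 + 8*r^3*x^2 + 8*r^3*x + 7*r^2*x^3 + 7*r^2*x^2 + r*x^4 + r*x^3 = (-r + x)*(4*r + x)^2*(r*x + r)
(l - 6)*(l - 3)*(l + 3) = l^3 - 6*l^2 - 9*l + 54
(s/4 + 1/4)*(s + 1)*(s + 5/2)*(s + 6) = s^4/4 + 21*s^3/8 + 33*s^2/4 + 77*s/8 + 15/4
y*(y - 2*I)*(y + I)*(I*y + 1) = I*y^4 + 2*y^3 + I*y^2 + 2*y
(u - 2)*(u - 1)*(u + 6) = u^3 + 3*u^2 - 16*u + 12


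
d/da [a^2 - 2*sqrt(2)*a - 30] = 2*a - 2*sqrt(2)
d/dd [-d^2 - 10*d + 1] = -2*d - 10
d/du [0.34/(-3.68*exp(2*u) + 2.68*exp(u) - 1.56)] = (2.5024*exp(u) - 0.9112)*exp(u)/(3.68*exp(2*u) - 2.68*exp(u) + 1.56)^2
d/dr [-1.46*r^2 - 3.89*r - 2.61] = -2.92*r - 3.89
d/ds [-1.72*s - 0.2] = -1.72000000000000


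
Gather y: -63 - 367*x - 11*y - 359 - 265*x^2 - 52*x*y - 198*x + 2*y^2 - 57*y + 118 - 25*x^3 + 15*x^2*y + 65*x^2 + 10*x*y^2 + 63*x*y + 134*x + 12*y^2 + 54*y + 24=-25*x^3 - 200*x^2 - 431*x + y^2*(10*x + 14) + y*(15*x^2 + 11*x - 14) - 280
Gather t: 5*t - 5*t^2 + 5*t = -5*t^2 + 10*t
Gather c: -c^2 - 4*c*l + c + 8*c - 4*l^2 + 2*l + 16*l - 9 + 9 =-c^2 + c*(9 - 4*l) - 4*l^2 + 18*l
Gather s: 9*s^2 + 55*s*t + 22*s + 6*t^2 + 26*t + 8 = 9*s^2 + s*(55*t + 22) + 6*t^2 + 26*t + 8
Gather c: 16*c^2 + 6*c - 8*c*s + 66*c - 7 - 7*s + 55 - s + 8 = 16*c^2 + c*(72 - 8*s) - 8*s + 56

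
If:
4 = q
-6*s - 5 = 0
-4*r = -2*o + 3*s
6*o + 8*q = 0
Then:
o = -16/3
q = 4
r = -49/24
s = -5/6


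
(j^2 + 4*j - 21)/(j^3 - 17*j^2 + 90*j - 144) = (j + 7)/(j^2 - 14*j + 48)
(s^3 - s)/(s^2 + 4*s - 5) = s*(s + 1)/(s + 5)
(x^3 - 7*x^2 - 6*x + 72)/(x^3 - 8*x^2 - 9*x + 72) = (x^2 - 10*x + 24)/(x^2 - 11*x + 24)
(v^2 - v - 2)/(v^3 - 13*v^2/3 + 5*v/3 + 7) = 3*(v - 2)/(3*v^2 - 16*v + 21)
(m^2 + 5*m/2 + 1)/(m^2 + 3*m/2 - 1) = (2*m + 1)/(2*m - 1)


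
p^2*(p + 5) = p^3 + 5*p^2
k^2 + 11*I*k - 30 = (k + 5*I)*(k + 6*I)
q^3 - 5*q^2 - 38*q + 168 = (q - 7)*(q - 4)*(q + 6)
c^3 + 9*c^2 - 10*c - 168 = (c - 4)*(c + 6)*(c + 7)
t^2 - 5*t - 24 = (t - 8)*(t + 3)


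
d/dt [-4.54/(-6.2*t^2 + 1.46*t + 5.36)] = (6.6284 - 56.296*t)/(-6.2*t^2 + 1.46*t + 5.36)^2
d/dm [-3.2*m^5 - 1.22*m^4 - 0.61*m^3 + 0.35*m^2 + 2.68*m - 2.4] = -16.0*m^4 - 4.88*m^3 - 1.83*m^2 + 0.7*m + 2.68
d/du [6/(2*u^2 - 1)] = -24*u/(2*u^2 - 1)^2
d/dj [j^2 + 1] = 2*j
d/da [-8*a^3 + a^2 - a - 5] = -24*a^2 + 2*a - 1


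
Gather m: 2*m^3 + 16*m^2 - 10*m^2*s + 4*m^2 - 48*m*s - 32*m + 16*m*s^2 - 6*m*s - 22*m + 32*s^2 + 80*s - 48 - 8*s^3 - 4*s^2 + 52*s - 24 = 2*m^3 + m^2*(20 - 10*s) + m*(16*s^2 - 54*s - 54) - 8*s^3 + 28*s^2 + 132*s - 72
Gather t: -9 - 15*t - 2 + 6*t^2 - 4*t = 6*t^2 - 19*t - 11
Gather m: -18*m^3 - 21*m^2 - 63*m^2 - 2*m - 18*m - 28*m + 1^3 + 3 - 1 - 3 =-18*m^3 - 84*m^2 - 48*m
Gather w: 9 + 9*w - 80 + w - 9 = 10*w - 80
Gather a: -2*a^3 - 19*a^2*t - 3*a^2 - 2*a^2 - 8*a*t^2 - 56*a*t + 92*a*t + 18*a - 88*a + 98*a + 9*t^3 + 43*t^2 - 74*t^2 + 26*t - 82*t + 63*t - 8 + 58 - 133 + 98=-2*a^3 + a^2*(-19*t - 5) + a*(-8*t^2 + 36*t + 28) + 9*t^3 - 31*t^2 + 7*t + 15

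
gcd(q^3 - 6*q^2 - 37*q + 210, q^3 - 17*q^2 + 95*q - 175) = q^2 - 12*q + 35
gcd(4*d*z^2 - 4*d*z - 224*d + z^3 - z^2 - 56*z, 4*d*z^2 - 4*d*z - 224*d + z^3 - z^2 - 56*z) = 4*d*z^2 - 4*d*z - 224*d + z^3 - z^2 - 56*z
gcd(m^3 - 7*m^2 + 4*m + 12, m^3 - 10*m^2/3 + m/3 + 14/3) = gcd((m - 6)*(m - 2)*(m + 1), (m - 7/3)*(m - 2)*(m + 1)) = m^2 - m - 2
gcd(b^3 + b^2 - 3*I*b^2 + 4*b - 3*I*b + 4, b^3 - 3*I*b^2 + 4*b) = b^2 - 3*I*b + 4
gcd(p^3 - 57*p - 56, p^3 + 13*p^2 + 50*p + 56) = p + 7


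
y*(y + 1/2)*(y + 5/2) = y^3 + 3*y^2 + 5*y/4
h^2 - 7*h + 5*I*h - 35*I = (h - 7)*(h + 5*I)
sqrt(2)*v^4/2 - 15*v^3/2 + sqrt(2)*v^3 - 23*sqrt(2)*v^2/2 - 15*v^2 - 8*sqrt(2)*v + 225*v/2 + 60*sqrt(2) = (v - 3)*(v + 5)*(v - 8*sqrt(2))*(sqrt(2)*v/2 + 1/2)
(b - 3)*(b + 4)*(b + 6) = b^3 + 7*b^2 - 6*b - 72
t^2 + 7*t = t*(t + 7)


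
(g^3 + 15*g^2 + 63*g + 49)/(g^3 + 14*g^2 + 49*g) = (g + 1)/g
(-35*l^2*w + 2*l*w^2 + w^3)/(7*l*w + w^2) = -5*l + w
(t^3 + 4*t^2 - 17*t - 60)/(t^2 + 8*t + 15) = t - 4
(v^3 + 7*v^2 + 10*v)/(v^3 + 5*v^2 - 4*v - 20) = v/(v - 2)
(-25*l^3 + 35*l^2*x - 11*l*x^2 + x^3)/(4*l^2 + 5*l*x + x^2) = (-25*l^3 + 35*l^2*x - 11*l*x^2 + x^3)/(4*l^2 + 5*l*x + x^2)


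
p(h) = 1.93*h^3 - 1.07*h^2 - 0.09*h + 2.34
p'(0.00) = -0.09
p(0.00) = 2.34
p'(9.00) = 449.64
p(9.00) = 1321.83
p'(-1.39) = 14.07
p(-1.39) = -4.79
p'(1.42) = 8.55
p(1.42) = 5.58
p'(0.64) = 0.91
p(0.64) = 2.35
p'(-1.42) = 14.62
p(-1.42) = -5.22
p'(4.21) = 93.52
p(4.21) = 127.01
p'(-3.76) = 89.81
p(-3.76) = -115.04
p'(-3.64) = 84.41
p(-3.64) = -104.59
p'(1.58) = 10.98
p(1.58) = 7.14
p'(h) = 5.79*h^2 - 2.14*h - 0.09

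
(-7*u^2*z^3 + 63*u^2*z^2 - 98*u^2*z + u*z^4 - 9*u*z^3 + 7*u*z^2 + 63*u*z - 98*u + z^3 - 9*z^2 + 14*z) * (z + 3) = -7*u^2*z^4 + 42*u^2*z^3 + 91*u^2*z^2 - 294*u^2*z + u*z^5 - 6*u*z^4 - 20*u*z^3 + 84*u*z^2 + 91*u*z - 294*u + z^4 - 6*z^3 - 13*z^2 + 42*z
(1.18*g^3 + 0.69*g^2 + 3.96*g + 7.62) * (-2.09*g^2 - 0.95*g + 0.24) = -2.4662*g^5 - 2.5631*g^4 - 8.6487*g^3 - 19.5222*g^2 - 6.2886*g + 1.8288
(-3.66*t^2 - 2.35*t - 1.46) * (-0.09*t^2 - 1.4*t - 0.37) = 0.3294*t^4 + 5.3355*t^3 + 4.7756*t^2 + 2.9135*t + 0.5402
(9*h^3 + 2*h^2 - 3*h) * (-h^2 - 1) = -9*h^5 - 2*h^4 - 6*h^3 - 2*h^2 + 3*h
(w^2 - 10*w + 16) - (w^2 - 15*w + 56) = 5*w - 40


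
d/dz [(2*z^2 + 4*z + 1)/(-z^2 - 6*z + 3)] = 2*(-4*z^2 + 7*z + 9)/(z^4 + 12*z^3 + 30*z^2 - 36*z + 9)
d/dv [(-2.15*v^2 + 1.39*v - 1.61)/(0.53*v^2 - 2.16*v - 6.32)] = (3.9073*v^2 + 28.8826*v - 12.2624)/(0.2809*v^4 - 2.2896*v^3 - 2.0336*v^2 + 27.3024*v + 39.9424)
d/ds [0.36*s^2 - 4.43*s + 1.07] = 0.72*s - 4.43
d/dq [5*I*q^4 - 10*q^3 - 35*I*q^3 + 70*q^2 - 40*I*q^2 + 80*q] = 20*I*q^3 + q^2*(-30 - 105*I) + q*(140 - 80*I) + 80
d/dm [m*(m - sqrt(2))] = 2*m - sqrt(2)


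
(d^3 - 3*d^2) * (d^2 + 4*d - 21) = d^5 + d^4 - 33*d^3 + 63*d^2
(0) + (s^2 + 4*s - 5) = s^2 + 4*s - 5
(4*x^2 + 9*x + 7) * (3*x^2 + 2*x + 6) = 12*x^4 + 35*x^3 + 63*x^2 + 68*x + 42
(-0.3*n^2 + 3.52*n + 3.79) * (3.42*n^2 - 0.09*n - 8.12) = -1.026*n^4 + 12.0654*n^3 + 15.081*n^2 - 28.9235*n - 30.7748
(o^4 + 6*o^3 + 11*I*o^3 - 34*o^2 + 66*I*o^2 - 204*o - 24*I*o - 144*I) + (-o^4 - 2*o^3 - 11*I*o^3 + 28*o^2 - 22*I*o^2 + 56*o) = 4*o^3 - 6*o^2 + 44*I*o^2 - 148*o - 24*I*o - 144*I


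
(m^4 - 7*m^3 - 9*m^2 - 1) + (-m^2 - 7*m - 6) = m^4 - 7*m^3 - 10*m^2 - 7*m - 7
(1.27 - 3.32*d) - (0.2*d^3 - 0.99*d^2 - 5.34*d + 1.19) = -0.2*d^3 + 0.99*d^2 + 2.02*d + 0.0800000000000001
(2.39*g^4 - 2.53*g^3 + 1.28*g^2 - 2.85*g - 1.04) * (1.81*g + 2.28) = 4.3259*g^5 + 0.869899999999999*g^4 - 3.4516*g^3 - 2.2401*g^2 - 8.3804*g - 2.3712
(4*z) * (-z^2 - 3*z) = -4*z^3 - 12*z^2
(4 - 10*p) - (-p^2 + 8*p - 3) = p^2 - 18*p + 7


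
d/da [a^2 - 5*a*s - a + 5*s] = 2*a - 5*s - 1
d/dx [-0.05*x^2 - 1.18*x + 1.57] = -0.1*x - 1.18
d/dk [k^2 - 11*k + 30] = 2*k - 11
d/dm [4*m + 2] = 4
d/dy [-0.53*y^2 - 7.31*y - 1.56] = -1.06*y - 7.31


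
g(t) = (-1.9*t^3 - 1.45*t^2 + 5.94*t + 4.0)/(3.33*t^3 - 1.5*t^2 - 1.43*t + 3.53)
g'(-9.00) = 0.01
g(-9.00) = -0.48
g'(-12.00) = 0.01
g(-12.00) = -0.51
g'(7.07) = 0.00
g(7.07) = -0.64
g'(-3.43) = 0.09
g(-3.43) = -0.30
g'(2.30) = -0.40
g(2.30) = -0.40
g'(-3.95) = 0.07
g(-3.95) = -0.34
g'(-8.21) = 0.01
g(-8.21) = -0.47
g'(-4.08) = 0.06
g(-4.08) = -0.35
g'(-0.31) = 1.62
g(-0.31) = 0.56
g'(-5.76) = 0.03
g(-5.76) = -0.42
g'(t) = (-9.99*t^2 + 3.0*t + 1.43)*(-1.9*t^3 - 1.45*t^2 + 5.94*t + 4.0)/(3.33*t^3 - 1.5*t^2 - 1.43*t + 3.53)^2 + (-5.7*t^2 - 2.9*t + 5.94)/(3.33*t^3 - 1.5*t^2 - 1.43*t + 3.53)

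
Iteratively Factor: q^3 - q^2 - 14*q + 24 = (q - 3)*(q^2 + 2*q - 8) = (q - 3)*(q - 2)*(q + 4)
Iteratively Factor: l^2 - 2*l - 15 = (l - 5)*(l + 3)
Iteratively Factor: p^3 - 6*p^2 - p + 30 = (p + 2)*(p^2 - 8*p + 15) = (p - 5)*(p + 2)*(p - 3)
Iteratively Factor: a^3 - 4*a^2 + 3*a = (a - 1)*(a^2 - 3*a) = a*(a - 1)*(a - 3)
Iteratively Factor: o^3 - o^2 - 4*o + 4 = (o - 2)*(o^2 + o - 2) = (o - 2)*(o - 1)*(o + 2)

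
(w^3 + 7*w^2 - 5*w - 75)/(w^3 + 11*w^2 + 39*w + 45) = (w^2 + 2*w - 15)/(w^2 + 6*w + 9)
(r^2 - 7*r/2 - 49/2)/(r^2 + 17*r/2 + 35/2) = (r - 7)/(r + 5)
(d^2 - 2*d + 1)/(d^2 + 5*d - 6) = (d - 1)/(d + 6)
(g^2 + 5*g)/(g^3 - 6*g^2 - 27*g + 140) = g/(g^2 - 11*g + 28)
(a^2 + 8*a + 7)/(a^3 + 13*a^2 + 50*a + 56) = (a + 1)/(a^2 + 6*a + 8)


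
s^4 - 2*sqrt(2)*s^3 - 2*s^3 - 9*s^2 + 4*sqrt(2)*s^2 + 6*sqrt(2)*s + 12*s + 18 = (s - 3)*(s + 1)*(s - 3*sqrt(2))*(s + sqrt(2))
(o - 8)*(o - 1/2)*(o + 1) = o^3 - 15*o^2/2 - 9*o/2 + 4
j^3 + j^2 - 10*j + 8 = (j - 2)*(j - 1)*(j + 4)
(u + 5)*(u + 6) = u^2 + 11*u + 30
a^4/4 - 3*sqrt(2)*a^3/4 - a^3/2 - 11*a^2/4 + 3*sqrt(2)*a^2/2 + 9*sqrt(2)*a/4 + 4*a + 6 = (a/2 + 1/2)*(a/2 + sqrt(2)/2)*(a - 3)*(a - 4*sqrt(2))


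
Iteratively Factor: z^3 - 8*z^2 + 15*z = (z)*(z^2 - 8*z + 15) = z*(z - 3)*(z - 5)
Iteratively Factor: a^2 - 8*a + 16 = (a - 4)*(a - 4)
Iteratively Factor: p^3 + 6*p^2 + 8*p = (p + 2)*(p^2 + 4*p) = (p + 2)*(p + 4)*(p)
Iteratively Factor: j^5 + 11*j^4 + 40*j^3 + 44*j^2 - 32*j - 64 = (j + 2)*(j^4 + 9*j^3 + 22*j^2 - 32) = (j + 2)^2*(j^3 + 7*j^2 + 8*j - 16) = (j - 1)*(j + 2)^2*(j^2 + 8*j + 16) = (j - 1)*(j + 2)^2*(j + 4)*(j + 4)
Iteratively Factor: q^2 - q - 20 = (q - 5)*(q + 4)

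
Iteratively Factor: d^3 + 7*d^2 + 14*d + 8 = (d + 2)*(d^2 + 5*d + 4) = (d + 1)*(d + 2)*(d + 4)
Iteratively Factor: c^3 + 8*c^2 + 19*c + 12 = (c + 1)*(c^2 + 7*c + 12) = (c + 1)*(c + 4)*(c + 3)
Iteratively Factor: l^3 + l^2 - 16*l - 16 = (l + 1)*(l^2 - 16) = (l + 1)*(l + 4)*(l - 4)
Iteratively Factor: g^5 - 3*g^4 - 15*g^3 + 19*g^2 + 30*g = (g)*(g^4 - 3*g^3 - 15*g^2 + 19*g + 30) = g*(g - 2)*(g^3 - g^2 - 17*g - 15) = g*(g - 2)*(g + 3)*(g^2 - 4*g - 5) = g*(g - 2)*(g + 1)*(g + 3)*(g - 5)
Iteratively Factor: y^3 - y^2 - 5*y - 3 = (y + 1)*(y^2 - 2*y - 3) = (y + 1)^2*(y - 3)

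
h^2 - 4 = (h - 2)*(h + 2)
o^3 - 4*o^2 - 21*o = o*(o - 7)*(o + 3)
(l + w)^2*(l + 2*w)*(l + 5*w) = l^4 + 9*l^3*w + 25*l^2*w^2 + 27*l*w^3 + 10*w^4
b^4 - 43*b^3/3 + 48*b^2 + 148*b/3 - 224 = (b - 8)*(b - 6)*(b - 7/3)*(b + 2)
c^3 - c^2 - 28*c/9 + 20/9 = (c - 2)*(c - 2/3)*(c + 5/3)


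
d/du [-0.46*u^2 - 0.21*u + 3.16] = -0.92*u - 0.21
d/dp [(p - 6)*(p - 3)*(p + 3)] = 3*p^2 - 12*p - 9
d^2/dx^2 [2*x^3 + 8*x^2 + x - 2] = 12*x + 16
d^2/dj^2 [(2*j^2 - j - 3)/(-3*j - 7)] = -184/(27*j^3 + 189*j^2 + 441*j + 343)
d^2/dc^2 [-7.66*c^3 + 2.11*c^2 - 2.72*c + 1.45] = 4.22 - 45.96*c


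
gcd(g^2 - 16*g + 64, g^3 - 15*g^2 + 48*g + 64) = g^2 - 16*g + 64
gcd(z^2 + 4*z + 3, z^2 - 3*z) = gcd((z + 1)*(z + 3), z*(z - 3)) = 1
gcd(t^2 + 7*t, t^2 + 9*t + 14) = t + 7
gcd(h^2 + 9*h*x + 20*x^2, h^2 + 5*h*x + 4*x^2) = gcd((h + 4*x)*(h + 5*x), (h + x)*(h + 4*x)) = h + 4*x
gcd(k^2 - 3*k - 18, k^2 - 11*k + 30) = k - 6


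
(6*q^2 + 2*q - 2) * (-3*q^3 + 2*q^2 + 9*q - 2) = -18*q^5 + 6*q^4 + 64*q^3 + 2*q^2 - 22*q + 4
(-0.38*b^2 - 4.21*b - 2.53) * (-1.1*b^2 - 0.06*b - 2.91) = 0.418*b^4 + 4.6538*b^3 + 4.1414*b^2 + 12.4029*b + 7.3623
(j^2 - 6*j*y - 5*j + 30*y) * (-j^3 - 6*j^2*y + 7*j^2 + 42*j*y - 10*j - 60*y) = -j^5 + 12*j^4 + 36*j^3*y^2 - 45*j^3 - 432*j^2*y^2 + 50*j^2 + 1620*j*y^2 - 1800*y^2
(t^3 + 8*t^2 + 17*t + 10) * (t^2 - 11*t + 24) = t^5 - 3*t^4 - 47*t^3 + 15*t^2 + 298*t + 240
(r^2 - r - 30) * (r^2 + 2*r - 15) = r^4 + r^3 - 47*r^2 - 45*r + 450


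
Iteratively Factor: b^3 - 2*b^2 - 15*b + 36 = (b - 3)*(b^2 + b - 12) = (b - 3)*(b + 4)*(b - 3)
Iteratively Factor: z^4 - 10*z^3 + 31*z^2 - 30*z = (z - 5)*(z^3 - 5*z^2 + 6*z) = z*(z - 5)*(z^2 - 5*z + 6) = z*(z - 5)*(z - 3)*(z - 2)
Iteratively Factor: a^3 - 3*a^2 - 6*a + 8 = (a - 1)*(a^2 - 2*a - 8) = (a - 1)*(a + 2)*(a - 4)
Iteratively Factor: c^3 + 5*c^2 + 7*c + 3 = (c + 1)*(c^2 + 4*c + 3) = (c + 1)^2*(c + 3)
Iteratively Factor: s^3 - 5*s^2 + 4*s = (s - 1)*(s^2 - 4*s) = s*(s - 1)*(s - 4)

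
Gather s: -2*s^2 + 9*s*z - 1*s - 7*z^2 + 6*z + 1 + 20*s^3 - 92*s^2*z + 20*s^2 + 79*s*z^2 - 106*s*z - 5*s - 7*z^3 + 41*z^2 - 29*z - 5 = 20*s^3 + s^2*(18 - 92*z) + s*(79*z^2 - 97*z - 6) - 7*z^3 + 34*z^2 - 23*z - 4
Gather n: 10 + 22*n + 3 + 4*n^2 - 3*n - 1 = 4*n^2 + 19*n + 12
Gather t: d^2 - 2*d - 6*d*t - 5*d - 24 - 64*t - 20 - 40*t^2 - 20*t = d^2 - 7*d - 40*t^2 + t*(-6*d - 84) - 44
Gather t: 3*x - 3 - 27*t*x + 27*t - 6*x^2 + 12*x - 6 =t*(27 - 27*x) - 6*x^2 + 15*x - 9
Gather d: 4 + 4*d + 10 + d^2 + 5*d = d^2 + 9*d + 14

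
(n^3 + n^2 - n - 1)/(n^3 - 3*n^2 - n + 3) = (n + 1)/(n - 3)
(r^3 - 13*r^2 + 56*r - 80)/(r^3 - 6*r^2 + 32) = (r - 5)/(r + 2)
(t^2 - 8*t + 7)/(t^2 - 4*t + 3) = (t - 7)/(t - 3)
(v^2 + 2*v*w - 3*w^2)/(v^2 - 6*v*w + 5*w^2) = (v + 3*w)/(v - 5*w)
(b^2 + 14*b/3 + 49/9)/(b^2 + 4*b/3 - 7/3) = (b + 7/3)/(b - 1)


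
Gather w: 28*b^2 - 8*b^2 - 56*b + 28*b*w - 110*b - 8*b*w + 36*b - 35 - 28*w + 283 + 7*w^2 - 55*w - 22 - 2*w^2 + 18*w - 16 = 20*b^2 - 130*b + 5*w^2 + w*(20*b - 65) + 210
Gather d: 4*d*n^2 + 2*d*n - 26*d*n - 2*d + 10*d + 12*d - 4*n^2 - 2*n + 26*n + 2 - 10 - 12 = d*(4*n^2 - 24*n + 20) - 4*n^2 + 24*n - 20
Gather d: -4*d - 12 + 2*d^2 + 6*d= 2*d^2 + 2*d - 12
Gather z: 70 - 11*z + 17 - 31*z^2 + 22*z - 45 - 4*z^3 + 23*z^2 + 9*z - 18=-4*z^3 - 8*z^2 + 20*z + 24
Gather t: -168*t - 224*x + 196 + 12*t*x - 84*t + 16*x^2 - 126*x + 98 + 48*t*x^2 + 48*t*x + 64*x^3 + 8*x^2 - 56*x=t*(48*x^2 + 60*x - 252) + 64*x^3 + 24*x^2 - 406*x + 294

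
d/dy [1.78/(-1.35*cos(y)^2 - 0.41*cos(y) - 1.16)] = -(4.806*cos(y) + 0.7298)*sin(y)/(1.35*cos(y)^2 + 0.41*cos(y) + 1.16)^2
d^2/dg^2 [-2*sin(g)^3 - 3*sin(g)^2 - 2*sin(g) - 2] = 18*sin(g)^3 + 12*sin(g)^2 - 10*sin(g) - 6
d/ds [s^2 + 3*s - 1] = 2*s + 3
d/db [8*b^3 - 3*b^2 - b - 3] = 24*b^2 - 6*b - 1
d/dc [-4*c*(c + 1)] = -8*c - 4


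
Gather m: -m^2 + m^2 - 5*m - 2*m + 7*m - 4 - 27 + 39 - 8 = 0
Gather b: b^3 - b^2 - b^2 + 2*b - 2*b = b^3 - 2*b^2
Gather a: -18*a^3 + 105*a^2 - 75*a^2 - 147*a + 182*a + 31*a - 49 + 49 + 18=-18*a^3 + 30*a^2 + 66*a + 18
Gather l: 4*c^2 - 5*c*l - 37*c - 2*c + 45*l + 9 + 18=4*c^2 - 39*c + l*(45 - 5*c) + 27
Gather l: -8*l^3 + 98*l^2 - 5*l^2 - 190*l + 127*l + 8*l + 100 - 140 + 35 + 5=-8*l^3 + 93*l^2 - 55*l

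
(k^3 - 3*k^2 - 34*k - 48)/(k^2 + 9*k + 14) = (k^2 - 5*k - 24)/(k + 7)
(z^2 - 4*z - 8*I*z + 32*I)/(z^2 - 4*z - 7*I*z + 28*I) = (z - 8*I)/(z - 7*I)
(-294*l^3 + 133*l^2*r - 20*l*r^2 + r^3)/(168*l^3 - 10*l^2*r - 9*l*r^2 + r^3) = (-7*l + r)/(4*l + r)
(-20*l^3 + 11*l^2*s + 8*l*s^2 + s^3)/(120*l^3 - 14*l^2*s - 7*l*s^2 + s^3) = (-5*l^2 + 4*l*s + s^2)/(30*l^2 - 11*l*s + s^2)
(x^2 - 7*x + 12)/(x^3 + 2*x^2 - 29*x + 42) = (x - 4)/(x^2 + 5*x - 14)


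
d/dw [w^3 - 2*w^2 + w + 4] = 3*w^2 - 4*w + 1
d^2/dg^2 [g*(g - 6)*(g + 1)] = 6*g - 10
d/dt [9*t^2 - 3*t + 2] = 18*t - 3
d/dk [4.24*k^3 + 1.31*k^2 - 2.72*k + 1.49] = 12.72*k^2 + 2.62*k - 2.72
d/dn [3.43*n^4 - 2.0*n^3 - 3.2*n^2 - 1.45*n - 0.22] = 13.72*n^3 - 6.0*n^2 - 6.4*n - 1.45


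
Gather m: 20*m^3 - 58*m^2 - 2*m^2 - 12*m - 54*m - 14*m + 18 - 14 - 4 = 20*m^3 - 60*m^2 - 80*m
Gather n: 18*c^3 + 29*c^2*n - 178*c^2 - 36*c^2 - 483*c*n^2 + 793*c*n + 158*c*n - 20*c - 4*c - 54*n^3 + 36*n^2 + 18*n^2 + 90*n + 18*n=18*c^3 - 214*c^2 - 24*c - 54*n^3 + n^2*(54 - 483*c) + n*(29*c^2 + 951*c + 108)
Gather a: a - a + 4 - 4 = 0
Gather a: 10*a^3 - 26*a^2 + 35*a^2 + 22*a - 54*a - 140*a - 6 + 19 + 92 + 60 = 10*a^3 + 9*a^2 - 172*a + 165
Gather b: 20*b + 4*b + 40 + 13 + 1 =24*b + 54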